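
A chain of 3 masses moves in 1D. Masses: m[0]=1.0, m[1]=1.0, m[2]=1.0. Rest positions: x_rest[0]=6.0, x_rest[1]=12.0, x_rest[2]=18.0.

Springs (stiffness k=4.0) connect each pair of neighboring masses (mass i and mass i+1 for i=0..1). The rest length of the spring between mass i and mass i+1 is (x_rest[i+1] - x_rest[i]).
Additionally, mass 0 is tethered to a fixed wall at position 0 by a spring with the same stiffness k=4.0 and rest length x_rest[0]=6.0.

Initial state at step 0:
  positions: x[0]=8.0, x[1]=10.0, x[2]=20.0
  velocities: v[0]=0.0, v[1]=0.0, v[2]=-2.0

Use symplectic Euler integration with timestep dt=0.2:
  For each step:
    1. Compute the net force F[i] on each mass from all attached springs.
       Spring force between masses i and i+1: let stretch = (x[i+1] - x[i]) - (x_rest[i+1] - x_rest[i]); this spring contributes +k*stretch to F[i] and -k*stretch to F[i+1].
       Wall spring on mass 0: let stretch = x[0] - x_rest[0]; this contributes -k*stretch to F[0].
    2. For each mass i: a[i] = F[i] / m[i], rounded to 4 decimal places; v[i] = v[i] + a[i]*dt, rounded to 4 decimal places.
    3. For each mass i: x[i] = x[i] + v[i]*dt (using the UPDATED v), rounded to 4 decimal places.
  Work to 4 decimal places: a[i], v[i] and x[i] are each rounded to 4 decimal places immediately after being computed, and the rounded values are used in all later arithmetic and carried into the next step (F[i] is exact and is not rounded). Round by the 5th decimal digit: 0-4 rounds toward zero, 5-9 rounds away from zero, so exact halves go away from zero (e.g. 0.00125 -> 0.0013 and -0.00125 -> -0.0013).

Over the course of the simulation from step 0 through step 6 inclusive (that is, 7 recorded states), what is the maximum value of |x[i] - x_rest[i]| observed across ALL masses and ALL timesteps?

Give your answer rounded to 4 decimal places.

Answer: 2.5758

Derivation:
Step 0: x=[8.0000 10.0000 20.0000] v=[0.0000 0.0000 -2.0000]
Step 1: x=[7.0400 11.2800 18.9600] v=[-4.8000 6.4000 -5.2000]
Step 2: x=[5.6320 13.1104 17.6512] v=[-7.0400 9.1520 -6.5440]
Step 3: x=[4.5194 14.4708 16.5759] v=[-5.5629 6.8019 -5.3766]
Step 4: x=[4.2759 14.5758 16.1238] v=[-1.2173 0.5249 -2.2607]
Step 5: x=[4.9963 13.2805 16.3840] v=[3.6019 -6.4766 1.3009]
Step 6: x=[6.2427 11.1563 17.1076] v=[6.2322 -10.6212 3.6181]
Max displacement = 2.5758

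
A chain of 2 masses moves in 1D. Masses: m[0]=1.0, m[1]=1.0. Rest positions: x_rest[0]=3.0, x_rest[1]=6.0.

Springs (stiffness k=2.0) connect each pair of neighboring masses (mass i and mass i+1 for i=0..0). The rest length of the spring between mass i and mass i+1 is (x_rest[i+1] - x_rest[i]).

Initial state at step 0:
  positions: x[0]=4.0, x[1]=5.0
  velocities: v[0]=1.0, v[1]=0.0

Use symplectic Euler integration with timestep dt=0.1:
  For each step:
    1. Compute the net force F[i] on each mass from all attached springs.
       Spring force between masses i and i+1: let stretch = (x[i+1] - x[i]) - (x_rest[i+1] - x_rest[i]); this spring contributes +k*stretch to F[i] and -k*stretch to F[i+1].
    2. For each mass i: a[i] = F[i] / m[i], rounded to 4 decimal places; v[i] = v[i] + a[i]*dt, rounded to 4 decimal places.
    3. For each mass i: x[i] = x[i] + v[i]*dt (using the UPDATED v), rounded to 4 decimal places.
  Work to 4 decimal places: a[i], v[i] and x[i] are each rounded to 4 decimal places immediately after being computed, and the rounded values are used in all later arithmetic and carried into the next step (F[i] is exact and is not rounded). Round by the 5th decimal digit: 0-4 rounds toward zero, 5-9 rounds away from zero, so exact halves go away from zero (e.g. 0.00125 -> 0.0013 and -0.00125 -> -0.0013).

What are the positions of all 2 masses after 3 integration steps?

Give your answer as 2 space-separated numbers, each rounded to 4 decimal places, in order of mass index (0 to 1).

Step 0: x=[4.0000 5.0000] v=[1.0000 0.0000]
Step 1: x=[4.0600 5.0400] v=[0.6000 0.4000]
Step 2: x=[4.0796 5.1204] v=[0.1960 0.8040]
Step 3: x=[4.0600 5.2400] v=[-0.1958 1.1958]

Answer: 4.0600 5.2400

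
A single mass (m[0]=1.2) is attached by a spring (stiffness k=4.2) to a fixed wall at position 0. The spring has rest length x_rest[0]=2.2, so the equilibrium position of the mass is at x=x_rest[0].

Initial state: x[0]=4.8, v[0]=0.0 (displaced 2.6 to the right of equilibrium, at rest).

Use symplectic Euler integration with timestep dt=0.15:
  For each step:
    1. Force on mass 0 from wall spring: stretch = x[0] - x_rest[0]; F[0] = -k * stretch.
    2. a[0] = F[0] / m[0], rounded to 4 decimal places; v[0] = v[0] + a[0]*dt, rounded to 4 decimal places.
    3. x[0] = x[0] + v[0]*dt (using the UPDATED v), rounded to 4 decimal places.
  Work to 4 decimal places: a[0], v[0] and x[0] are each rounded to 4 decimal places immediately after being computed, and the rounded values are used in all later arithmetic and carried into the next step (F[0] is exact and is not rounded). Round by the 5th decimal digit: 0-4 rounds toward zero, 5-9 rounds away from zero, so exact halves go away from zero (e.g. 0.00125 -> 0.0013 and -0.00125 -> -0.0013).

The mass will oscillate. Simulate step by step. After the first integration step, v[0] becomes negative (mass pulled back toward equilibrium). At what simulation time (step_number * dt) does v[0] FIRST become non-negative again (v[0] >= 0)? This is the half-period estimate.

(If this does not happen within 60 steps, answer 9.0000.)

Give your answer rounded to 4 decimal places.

Step 0: x=[4.8000] v=[0.0000]
Step 1: x=[4.5953] v=[-1.3650]
Step 2: x=[4.2019] v=[-2.6225]
Step 3: x=[3.6509] v=[-3.6735]
Step 4: x=[2.9856] v=[-4.4352]
Step 5: x=[2.2585] v=[-4.8476]
Step 6: x=[1.5268] v=[-4.8783]
Step 7: x=[0.8481] v=[-4.5249]
Step 8: x=[0.2758] v=[-3.8151]
Step 9: x=[-0.1449] v=[-2.8049]
Step 10: x=[-0.3810] v=[-1.5738]
Step 11: x=[-0.4138] v=[-0.2188]
Step 12: x=[-0.2408] v=[1.1534]
First v>=0 after going negative at step 12, time=1.8000

Answer: 1.8000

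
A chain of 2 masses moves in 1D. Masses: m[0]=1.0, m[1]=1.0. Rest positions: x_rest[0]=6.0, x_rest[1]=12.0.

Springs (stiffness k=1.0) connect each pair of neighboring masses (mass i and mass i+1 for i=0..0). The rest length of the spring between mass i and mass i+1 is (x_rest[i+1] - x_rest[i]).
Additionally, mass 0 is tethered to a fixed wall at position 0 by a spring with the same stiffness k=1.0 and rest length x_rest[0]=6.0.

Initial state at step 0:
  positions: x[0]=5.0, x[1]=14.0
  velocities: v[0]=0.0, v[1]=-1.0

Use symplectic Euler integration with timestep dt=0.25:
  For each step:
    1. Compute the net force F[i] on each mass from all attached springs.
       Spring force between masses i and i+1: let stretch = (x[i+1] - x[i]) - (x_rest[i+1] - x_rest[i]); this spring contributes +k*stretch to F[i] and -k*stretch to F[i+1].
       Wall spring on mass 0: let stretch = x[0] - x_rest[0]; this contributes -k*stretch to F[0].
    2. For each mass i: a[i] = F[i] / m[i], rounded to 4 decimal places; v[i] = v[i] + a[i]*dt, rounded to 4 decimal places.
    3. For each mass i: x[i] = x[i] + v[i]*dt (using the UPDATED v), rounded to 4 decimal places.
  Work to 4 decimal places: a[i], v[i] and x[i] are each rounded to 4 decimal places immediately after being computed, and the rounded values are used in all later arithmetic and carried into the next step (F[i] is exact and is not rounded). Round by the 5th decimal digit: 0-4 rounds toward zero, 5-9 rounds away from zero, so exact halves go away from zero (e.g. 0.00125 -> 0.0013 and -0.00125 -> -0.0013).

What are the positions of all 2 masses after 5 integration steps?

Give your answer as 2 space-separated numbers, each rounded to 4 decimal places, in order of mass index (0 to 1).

Step 0: x=[5.0000 14.0000] v=[0.0000 -1.0000]
Step 1: x=[5.2500 13.5625] v=[1.0000 -1.7500]
Step 2: x=[5.6914 12.9805] v=[1.7656 -2.3281]
Step 3: x=[6.2327 12.3179] v=[2.1650 -2.6504]
Step 4: x=[6.7647 11.6500] v=[2.1281 -2.6717]
Step 5: x=[7.1793 11.0518] v=[1.6583 -2.3930]

Answer: 7.1793 11.0518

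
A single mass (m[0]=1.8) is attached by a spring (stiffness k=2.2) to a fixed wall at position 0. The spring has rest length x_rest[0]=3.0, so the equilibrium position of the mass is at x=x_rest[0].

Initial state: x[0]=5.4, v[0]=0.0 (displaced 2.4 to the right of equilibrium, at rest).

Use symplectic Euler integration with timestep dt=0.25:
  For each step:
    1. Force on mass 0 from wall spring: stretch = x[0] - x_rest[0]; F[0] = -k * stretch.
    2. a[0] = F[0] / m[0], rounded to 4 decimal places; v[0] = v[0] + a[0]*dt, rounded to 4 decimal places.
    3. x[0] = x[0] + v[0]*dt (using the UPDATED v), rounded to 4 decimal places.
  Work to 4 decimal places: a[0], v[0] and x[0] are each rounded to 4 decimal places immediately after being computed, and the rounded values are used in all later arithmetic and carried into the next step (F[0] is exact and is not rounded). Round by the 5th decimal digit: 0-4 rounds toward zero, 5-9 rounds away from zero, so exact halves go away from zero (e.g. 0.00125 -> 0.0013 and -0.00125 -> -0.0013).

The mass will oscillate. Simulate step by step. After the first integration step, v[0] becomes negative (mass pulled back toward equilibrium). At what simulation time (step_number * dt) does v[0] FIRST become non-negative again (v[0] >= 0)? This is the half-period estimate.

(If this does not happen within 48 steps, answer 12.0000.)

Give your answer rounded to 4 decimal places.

Step 0: x=[5.4000] v=[0.0000]
Step 1: x=[5.2167] v=[-0.7333]
Step 2: x=[4.8641] v=[-1.4106]
Step 3: x=[4.3691] v=[-1.9802]
Step 4: x=[3.7695] v=[-2.3985]
Step 5: x=[3.1111] v=[-2.6336]
Step 6: x=[2.4442] v=[-2.6676]
Step 7: x=[1.8198] v=[-2.4978]
Step 8: x=[1.2855] v=[-2.1372]
Step 9: x=[0.8822] v=[-1.6133]
Step 10: x=[0.6407] v=[-0.9662]
Step 11: x=[0.5794] v=[-0.2453]
Step 12: x=[0.7030] v=[0.4943]
First v>=0 after going negative at step 12, time=3.0000

Answer: 3.0000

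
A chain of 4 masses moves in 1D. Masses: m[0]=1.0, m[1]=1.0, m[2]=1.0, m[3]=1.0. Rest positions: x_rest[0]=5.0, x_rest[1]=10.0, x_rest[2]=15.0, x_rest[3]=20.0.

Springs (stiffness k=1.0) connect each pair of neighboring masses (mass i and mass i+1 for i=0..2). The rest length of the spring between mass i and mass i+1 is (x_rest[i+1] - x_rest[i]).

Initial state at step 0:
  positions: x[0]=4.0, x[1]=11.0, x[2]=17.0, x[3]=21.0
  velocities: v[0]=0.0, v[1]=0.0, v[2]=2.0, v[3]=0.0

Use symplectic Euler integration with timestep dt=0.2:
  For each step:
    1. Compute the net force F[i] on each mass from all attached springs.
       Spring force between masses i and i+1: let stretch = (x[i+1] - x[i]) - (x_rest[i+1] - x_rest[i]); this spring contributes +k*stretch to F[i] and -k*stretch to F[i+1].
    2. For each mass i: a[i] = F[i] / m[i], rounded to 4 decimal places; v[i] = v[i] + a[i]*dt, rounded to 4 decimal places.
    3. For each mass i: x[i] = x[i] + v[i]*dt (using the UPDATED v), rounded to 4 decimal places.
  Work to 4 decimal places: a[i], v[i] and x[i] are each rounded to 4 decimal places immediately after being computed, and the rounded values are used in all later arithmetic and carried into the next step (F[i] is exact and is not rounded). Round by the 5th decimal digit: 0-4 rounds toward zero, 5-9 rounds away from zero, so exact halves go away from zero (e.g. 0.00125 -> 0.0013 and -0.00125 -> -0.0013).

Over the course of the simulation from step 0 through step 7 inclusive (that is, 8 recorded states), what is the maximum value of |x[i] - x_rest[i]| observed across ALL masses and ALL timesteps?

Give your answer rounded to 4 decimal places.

Step 0: x=[4.0000 11.0000 17.0000 21.0000] v=[0.0000 0.0000 2.0000 0.0000]
Step 1: x=[4.0800 10.9600 17.3200 21.0400] v=[0.4000 -0.2000 1.6000 0.2000]
Step 2: x=[4.2352 10.8992 17.5344 21.1312] v=[0.7760 -0.3040 1.0720 0.4560]
Step 3: x=[4.4570 10.8372 17.6273 21.2785] v=[1.1088 -0.3098 0.4643 0.7366]
Step 4: x=[4.7340 10.7916 17.5946 21.4798] v=[1.3848 -0.2278 -0.1635 1.0064]
Step 5: x=[5.0533 10.7759 17.4452 21.7257] v=[1.5963 -0.0787 -0.7471 1.2294]
Step 6: x=[5.4015 10.7980 17.2002 22.0004] v=[1.7408 0.1106 -1.2249 1.3733]
Step 7: x=[5.7655 10.8603 16.8911 22.2831] v=[1.8201 0.3117 -1.5453 1.4133]
Max displacement = 2.6273

Answer: 2.6273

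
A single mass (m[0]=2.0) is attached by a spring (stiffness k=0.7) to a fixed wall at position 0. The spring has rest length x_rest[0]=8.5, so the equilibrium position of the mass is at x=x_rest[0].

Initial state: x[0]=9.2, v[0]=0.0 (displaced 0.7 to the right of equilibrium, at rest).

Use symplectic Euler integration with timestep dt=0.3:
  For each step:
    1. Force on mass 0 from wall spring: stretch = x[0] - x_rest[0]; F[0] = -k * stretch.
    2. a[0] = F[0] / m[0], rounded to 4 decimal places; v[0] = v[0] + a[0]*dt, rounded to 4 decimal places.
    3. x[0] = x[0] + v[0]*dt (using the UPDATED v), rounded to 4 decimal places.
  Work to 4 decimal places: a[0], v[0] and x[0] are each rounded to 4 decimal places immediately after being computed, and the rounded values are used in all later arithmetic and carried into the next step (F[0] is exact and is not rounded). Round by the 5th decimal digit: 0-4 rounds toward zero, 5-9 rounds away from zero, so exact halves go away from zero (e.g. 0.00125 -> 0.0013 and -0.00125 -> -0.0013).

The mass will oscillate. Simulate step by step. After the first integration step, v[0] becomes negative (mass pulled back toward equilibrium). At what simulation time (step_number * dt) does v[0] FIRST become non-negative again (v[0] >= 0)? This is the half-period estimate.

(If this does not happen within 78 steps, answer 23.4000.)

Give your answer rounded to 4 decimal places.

Answer: 5.4000

Derivation:
Step 0: x=[9.2000] v=[0.0000]
Step 1: x=[9.1780] v=[-0.0735]
Step 2: x=[9.1346] v=[-0.1447]
Step 3: x=[9.0712] v=[-0.2113]
Step 4: x=[8.9898] v=[-0.2713]
Step 5: x=[8.8930] v=[-0.3227]
Step 6: x=[8.7838] v=[-0.3640]
Step 7: x=[8.6657] v=[-0.3938]
Step 8: x=[8.5423] v=[-0.4112]
Step 9: x=[8.4176] v=[-0.4156]
Step 10: x=[8.2955] v=[-0.4070]
Step 11: x=[8.1799] v=[-0.3855]
Step 12: x=[8.0743] v=[-0.3519]
Step 13: x=[7.9821] v=[-0.3072]
Step 14: x=[7.9063] v=[-0.2528]
Step 15: x=[7.8492] v=[-0.1905]
Step 16: x=[7.8125] v=[-0.1222]
Step 17: x=[7.7975] v=[-0.0500]
Step 18: x=[7.8046] v=[0.0238]
First v>=0 after going negative at step 18, time=5.4000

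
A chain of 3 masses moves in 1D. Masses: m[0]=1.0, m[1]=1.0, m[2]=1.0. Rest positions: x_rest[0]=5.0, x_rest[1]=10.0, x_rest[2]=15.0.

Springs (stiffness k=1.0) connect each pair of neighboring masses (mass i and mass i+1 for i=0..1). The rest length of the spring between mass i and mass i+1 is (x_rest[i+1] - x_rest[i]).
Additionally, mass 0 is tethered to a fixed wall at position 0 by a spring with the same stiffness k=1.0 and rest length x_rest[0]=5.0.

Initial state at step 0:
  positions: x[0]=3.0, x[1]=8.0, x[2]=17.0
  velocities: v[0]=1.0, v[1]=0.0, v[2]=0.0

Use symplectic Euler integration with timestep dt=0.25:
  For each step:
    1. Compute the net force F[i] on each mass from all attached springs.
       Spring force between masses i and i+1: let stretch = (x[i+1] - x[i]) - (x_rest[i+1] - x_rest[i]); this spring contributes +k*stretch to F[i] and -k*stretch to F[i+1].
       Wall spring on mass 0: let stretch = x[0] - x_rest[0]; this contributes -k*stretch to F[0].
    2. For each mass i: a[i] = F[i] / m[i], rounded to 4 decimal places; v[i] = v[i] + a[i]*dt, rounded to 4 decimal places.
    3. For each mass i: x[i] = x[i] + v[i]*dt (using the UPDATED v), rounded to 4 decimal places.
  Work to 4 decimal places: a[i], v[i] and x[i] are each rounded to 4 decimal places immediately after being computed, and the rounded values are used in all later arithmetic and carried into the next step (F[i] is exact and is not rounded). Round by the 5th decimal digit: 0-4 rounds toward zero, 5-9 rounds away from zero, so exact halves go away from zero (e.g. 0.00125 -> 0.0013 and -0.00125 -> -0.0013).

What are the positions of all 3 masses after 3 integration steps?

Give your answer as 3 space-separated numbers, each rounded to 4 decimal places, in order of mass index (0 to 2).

Answer: 4.3775 9.3702 15.6529

Derivation:
Step 0: x=[3.0000 8.0000 17.0000] v=[1.0000 0.0000 0.0000]
Step 1: x=[3.3750 8.2500 16.7500] v=[1.5000 1.0000 -1.0000]
Step 2: x=[3.8438 8.7266 16.2813] v=[1.8750 1.9063 -1.8750]
Step 3: x=[4.3775 9.3702 15.6529] v=[2.1348 2.5743 -2.5137]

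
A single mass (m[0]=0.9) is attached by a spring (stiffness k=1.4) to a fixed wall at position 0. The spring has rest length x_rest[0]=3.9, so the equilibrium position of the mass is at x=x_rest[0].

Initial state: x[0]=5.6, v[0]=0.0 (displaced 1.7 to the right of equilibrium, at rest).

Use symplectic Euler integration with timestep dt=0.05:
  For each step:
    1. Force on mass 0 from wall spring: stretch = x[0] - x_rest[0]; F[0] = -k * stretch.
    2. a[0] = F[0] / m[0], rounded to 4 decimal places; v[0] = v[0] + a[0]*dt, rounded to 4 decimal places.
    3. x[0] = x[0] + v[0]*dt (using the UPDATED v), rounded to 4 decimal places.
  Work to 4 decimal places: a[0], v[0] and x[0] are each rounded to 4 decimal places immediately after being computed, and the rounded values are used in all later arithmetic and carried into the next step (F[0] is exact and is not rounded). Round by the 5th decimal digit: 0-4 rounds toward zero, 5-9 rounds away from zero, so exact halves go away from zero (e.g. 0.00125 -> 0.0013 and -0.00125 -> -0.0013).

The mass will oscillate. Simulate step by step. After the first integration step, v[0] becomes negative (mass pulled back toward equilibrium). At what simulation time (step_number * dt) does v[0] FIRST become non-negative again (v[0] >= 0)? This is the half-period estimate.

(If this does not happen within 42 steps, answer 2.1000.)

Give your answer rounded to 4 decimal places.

Step 0: x=[5.6000] v=[0.0000]
Step 1: x=[5.5934] v=[-0.1322]
Step 2: x=[5.5802] v=[-0.2639]
Step 3: x=[5.5605] v=[-0.3946]
Step 4: x=[5.5343] v=[-0.5238]
Step 5: x=[5.5018] v=[-0.6509]
Step 6: x=[5.4630] v=[-0.7755]
Step 7: x=[5.4181] v=[-0.8971]
Step 8: x=[5.3673] v=[-1.0152]
Step 9: x=[5.3108] v=[-1.1293]
Step 10: x=[5.2489] v=[-1.2390]
Step 11: x=[5.1817] v=[-1.3439]
Step 12: x=[5.1095] v=[-1.4436]
Step 13: x=[5.0326] v=[-1.5377]
Step 14: x=[4.9513] v=[-1.6258]
Step 15: x=[4.8659] v=[-1.7076]
Step 16: x=[4.7768] v=[-1.7827]
Step 17: x=[4.6843] v=[-1.8509]
Step 18: x=[4.5887] v=[-1.9119]
Step 19: x=[4.4904] v=[-1.9655]
Step 20: x=[4.3898] v=[-2.0114]
Step 21: x=[4.2873] v=[-2.0495]
Step 22: x=[4.1833] v=[-2.0796]
Step 23: x=[4.0782] v=[-2.1016]
Step 24: x=[3.9724] v=[-2.1155]
Step 25: x=[3.8663] v=[-2.1211]
Step 26: x=[3.7604] v=[-2.1185]
Step 27: x=[3.6550] v=[-2.1076]
Step 28: x=[3.5506] v=[-2.0885]
Step 29: x=[3.4475] v=[-2.0613]
Step 30: x=[3.3462] v=[-2.0261]
Step 31: x=[3.2471] v=[-1.9830]
Step 32: x=[3.1505] v=[-1.9322]
Step 33: x=[3.0568] v=[-1.8739]
Step 34: x=[2.9664] v=[-1.8083]
Step 35: x=[2.8796] v=[-1.7357]
Step 36: x=[2.7968] v=[-1.6563]
Step 37: x=[2.7183] v=[-1.5705]
Step 38: x=[2.6444] v=[-1.4786]
Step 39: x=[2.5754] v=[-1.3809]
Step 40: x=[2.5115] v=[-1.2779]
Step 41: x=[2.4530] v=[-1.1699]
Step 42: x=[2.4001] v=[-1.0574]
v[0] did not become non-negative within 42 steps; using fallback time=2.1000

Answer: 2.1000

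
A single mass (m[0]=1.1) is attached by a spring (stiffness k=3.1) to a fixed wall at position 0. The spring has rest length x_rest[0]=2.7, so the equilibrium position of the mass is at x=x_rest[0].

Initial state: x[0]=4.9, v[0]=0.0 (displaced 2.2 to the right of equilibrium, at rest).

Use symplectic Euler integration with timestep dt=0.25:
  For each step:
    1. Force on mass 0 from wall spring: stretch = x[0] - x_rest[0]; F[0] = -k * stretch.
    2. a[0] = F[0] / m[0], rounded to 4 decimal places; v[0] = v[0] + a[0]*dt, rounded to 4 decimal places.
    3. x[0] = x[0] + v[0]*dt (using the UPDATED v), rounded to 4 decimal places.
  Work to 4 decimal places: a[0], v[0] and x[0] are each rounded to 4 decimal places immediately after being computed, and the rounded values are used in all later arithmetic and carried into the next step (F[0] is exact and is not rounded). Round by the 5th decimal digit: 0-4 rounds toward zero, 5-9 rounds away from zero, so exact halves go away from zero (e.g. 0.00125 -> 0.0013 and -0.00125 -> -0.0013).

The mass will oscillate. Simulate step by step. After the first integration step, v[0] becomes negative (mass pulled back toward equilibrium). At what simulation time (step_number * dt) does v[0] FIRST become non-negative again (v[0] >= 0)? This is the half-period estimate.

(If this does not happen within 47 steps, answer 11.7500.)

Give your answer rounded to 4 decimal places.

Answer: 2.0000

Derivation:
Step 0: x=[4.9000] v=[0.0000]
Step 1: x=[4.5125] v=[-1.5500]
Step 2: x=[3.8058] v=[-2.8270]
Step 3: x=[2.9043] v=[-3.6061]
Step 4: x=[1.9668] v=[-3.7501]
Step 5: x=[1.1584] v=[-3.2335]
Step 6: x=[0.6216] v=[-2.1474]
Step 7: x=[0.4508] v=[-0.6831]
Step 8: x=[0.6762] v=[0.9016]
First v>=0 after going negative at step 8, time=2.0000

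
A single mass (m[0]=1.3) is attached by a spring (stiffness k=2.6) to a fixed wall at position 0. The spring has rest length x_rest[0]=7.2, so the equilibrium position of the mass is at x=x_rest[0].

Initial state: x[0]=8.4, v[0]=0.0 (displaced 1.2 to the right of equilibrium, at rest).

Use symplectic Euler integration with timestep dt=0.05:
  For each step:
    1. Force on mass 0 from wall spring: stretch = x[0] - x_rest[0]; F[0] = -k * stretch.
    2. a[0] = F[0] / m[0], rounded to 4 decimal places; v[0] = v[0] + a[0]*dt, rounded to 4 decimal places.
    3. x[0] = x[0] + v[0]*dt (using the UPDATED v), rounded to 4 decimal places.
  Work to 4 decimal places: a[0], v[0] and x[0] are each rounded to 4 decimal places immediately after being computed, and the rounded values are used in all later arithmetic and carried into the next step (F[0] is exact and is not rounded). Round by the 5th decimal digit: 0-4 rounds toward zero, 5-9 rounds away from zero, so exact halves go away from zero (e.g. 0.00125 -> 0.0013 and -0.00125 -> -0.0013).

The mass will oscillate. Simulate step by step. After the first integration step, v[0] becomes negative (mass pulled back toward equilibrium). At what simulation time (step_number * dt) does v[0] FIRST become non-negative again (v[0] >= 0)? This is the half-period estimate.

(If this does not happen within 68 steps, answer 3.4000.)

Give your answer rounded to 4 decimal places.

Answer: 2.2500

Derivation:
Step 0: x=[8.4000] v=[0.0000]
Step 1: x=[8.3940] v=[-0.1200]
Step 2: x=[8.3820] v=[-0.2394]
Step 3: x=[8.3641] v=[-0.3576]
Step 4: x=[8.3404] v=[-0.4740]
Step 5: x=[8.3110] v=[-0.5880]
Step 6: x=[8.2760] v=[-0.6991]
Step 7: x=[8.2357] v=[-0.8067]
Step 8: x=[8.1902] v=[-0.9103]
Step 9: x=[8.1397] v=[-1.0093]
Step 10: x=[8.0845] v=[-1.1033]
Step 11: x=[8.0249] v=[-1.1918]
Step 12: x=[7.9612] v=[-1.2743]
Step 13: x=[7.8937] v=[-1.3504]
Step 14: x=[7.8227] v=[-1.4198]
Step 15: x=[7.7486] v=[-1.4821]
Step 16: x=[7.6718] v=[-1.5370]
Step 17: x=[7.5926] v=[-1.5842]
Step 18: x=[7.5114] v=[-1.6235]
Step 19: x=[7.4287] v=[-1.6546]
Step 20: x=[7.3448] v=[-1.6775]
Step 21: x=[7.2602] v=[-1.6920]
Step 22: x=[7.1753] v=[-1.6980]
Step 23: x=[7.0905] v=[-1.6955]
Step 24: x=[7.0063] v=[-1.6846]
Step 25: x=[6.9230] v=[-1.6652]
Step 26: x=[6.8411] v=[-1.6375]
Step 27: x=[6.7610] v=[-1.6016]
Step 28: x=[6.6831] v=[-1.5577]
Step 29: x=[6.6078] v=[-1.5060]
Step 30: x=[6.5355] v=[-1.4468]
Step 31: x=[6.4665] v=[-1.3804]
Step 32: x=[6.4011] v=[-1.3071]
Step 33: x=[6.3397] v=[-1.2272]
Step 34: x=[6.2826] v=[-1.1412]
Step 35: x=[6.2301] v=[-1.0495]
Step 36: x=[6.1825] v=[-0.9525]
Step 37: x=[6.1400] v=[-0.8508]
Step 38: x=[6.1028] v=[-0.7448]
Step 39: x=[6.0710] v=[-0.6351]
Step 40: x=[6.0449] v=[-0.5222]
Step 41: x=[6.0246] v=[-0.4067]
Step 42: x=[6.0101] v=[-0.2892]
Step 43: x=[6.0016] v=[-0.1702]
Step 44: x=[5.9991] v=[-0.0504]
Step 45: x=[6.0026] v=[0.0697]
First v>=0 after going negative at step 45, time=2.2500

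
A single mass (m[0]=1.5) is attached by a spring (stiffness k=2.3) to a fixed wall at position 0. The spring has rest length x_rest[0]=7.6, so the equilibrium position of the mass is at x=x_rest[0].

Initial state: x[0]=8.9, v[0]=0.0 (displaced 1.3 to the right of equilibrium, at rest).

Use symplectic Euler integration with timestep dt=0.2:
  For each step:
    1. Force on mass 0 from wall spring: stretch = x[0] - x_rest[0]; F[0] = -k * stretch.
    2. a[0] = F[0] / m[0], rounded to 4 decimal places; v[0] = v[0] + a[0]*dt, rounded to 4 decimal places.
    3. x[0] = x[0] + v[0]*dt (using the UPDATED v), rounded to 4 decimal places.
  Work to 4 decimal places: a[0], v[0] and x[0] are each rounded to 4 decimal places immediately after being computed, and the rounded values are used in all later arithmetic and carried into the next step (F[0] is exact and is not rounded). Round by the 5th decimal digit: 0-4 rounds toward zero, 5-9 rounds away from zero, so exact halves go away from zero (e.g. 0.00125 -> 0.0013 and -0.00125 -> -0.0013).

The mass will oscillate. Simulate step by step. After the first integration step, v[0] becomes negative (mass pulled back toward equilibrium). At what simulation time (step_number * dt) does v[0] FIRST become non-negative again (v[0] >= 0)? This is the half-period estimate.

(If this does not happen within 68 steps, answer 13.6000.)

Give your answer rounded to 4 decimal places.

Answer: 2.6000

Derivation:
Step 0: x=[8.9000] v=[0.0000]
Step 1: x=[8.8203] v=[-0.3987]
Step 2: x=[8.6657] v=[-0.7729]
Step 3: x=[8.4458] v=[-1.0997]
Step 4: x=[8.1740] v=[-1.3591]
Step 5: x=[7.8670] v=[-1.5351]
Step 6: x=[7.5436] v=[-1.6170]
Step 7: x=[7.2237] v=[-1.5997]
Step 8: x=[6.9268] v=[-1.4843]
Step 9: x=[6.6712] v=[-1.2779]
Step 10: x=[6.4726] v=[-0.9931]
Step 11: x=[6.3431] v=[-0.6474]
Step 12: x=[6.2907] v=[-0.2620]
Step 13: x=[6.3186] v=[0.1395]
First v>=0 after going negative at step 13, time=2.6000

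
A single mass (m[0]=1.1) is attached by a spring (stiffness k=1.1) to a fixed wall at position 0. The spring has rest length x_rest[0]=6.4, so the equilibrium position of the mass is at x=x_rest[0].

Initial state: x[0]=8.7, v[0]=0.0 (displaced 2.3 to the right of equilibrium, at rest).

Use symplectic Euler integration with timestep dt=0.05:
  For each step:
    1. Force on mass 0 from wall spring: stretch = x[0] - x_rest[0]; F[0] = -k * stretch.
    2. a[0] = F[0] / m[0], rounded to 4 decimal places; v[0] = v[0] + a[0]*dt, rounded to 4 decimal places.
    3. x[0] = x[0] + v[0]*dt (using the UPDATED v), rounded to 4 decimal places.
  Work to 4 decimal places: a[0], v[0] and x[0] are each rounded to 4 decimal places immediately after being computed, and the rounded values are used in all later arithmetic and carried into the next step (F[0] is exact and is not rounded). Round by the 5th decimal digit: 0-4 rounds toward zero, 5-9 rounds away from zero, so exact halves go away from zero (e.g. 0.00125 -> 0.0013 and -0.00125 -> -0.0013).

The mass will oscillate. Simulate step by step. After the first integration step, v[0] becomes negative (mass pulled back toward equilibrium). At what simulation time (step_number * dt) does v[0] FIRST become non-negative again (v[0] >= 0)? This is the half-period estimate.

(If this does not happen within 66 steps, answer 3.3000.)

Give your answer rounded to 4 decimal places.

Answer: 3.1500

Derivation:
Step 0: x=[8.7000] v=[0.0000]
Step 1: x=[8.6943] v=[-0.1150]
Step 2: x=[8.6828] v=[-0.2297]
Step 3: x=[8.6656] v=[-0.3438]
Step 4: x=[8.6427] v=[-0.4571]
Step 5: x=[8.6142] v=[-0.5692]
Step 6: x=[8.5802] v=[-0.6799]
Step 7: x=[8.5408] v=[-0.7889]
Step 8: x=[8.4960] v=[-0.8959]
Step 9: x=[8.4460] v=[-1.0007]
Step 10: x=[8.3909] v=[-1.1030]
Step 11: x=[8.3308] v=[-1.2025]
Step 12: x=[8.2659] v=[-1.2990]
Step 13: x=[8.1963] v=[-1.3923]
Step 14: x=[8.1222] v=[-1.4821]
Step 15: x=[8.0438] v=[-1.5682]
Step 16: x=[7.9613] v=[-1.6504]
Step 17: x=[7.8749] v=[-1.7285]
Step 18: x=[7.7848] v=[-1.8022]
Step 19: x=[7.6912] v=[-1.8714]
Step 20: x=[7.5944] v=[-1.9360]
Step 21: x=[7.4946] v=[-1.9957]
Step 22: x=[7.3921] v=[-2.0504]
Step 23: x=[7.2871] v=[-2.1000]
Step 24: x=[7.1799] v=[-2.1444]
Step 25: x=[7.0707] v=[-2.1834]
Step 26: x=[6.9599] v=[-2.2169]
Step 27: x=[6.8477] v=[-2.2449]
Step 28: x=[6.7343] v=[-2.2673]
Step 29: x=[6.6201] v=[-2.2840]
Step 30: x=[6.5054] v=[-2.2950]
Step 31: x=[6.3904] v=[-2.3003]
Step 32: x=[6.2754] v=[-2.2998]
Step 33: x=[6.1607] v=[-2.2936]
Step 34: x=[6.0466] v=[-2.2816]
Step 35: x=[5.9334] v=[-2.2639]
Step 36: x=[5.8214] v=[-2.2406]
Step 37: x=[5.7108] v=[-2.2117]
Step 38: x=[5.6019] v=[-2.1772]
Step 39: x=[5.4950] v=[-2.1373]
Step 40: x=[5.3904] v=[-2.0921]
Step 41: x=[5.2883] v=[-2.0416]
Step 42: x=[5.1890] v=[-1.9860]
Step 43: x=[5.0927] v=[-1.9255]
Step 44: x=[4.9997] v=[-1.8601]
Step 45: x=[4.9102] v=[-1.7901]
Step 46: x=[4.8244] v=[-1.7156]
Step 47: x=[4.7426] v=[-1.6368]
Step 48: x=[4.6649] v=[-1.5539]
Step 49: x=[4.5915] v=[-1.4671]
Step 50: x=[4.5227] v=[-1.3767]
Step 51: x=[4.4586] v=[-1.2828]
Step 52: x=[4.3993] v=[-1.1857]
Step 53: x=[4.3450] v=[-1.0857]
Step 54: x=[4.2959] v=[-0.9830]
Step 55: x=[4.2520] v=[-0.8778]
Step 56: x=[4.2135] v=[-0.7704]
Step 57: x=[4.1804] v=[-0.6611]
Step 58: x=[4.1529] v=[-0.5501]
Step 59: x=[4.1310] v=[-0.4377]
Step 60: x=[4.1148] v=[-0.3243]
Step 61: x=[4.1043] v=[-0.2100]
Step 62: x=[4.0995] v=[-0.0952]
Step 63: x=[4.1005] v=[0.0198]
First v>=0 after going negative at step 63, time=3.1500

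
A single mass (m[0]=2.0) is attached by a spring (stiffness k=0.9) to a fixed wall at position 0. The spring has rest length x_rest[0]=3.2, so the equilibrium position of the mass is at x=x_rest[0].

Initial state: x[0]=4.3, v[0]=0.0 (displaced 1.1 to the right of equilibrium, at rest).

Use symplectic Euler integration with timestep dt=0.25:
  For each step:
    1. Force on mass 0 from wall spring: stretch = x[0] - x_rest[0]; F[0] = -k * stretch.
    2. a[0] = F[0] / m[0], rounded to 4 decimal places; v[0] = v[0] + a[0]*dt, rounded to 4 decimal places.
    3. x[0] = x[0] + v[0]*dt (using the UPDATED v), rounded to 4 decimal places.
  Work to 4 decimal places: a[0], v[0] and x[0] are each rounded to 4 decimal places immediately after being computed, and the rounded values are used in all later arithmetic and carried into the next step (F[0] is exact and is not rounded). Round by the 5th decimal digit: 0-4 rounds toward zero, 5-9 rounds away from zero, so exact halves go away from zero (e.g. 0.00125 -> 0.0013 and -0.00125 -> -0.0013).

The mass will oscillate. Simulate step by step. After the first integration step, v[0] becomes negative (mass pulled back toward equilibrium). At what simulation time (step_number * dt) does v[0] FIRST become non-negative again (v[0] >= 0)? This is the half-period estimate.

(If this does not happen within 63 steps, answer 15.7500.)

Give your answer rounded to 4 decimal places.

Step 0: x=[4.3000] v=[0.0000]
Step 1: x=[4.2691] v=[-0.1238]
Step 2: x=[4.2081] v=[-0.2441]
Step 3: x=[4.1187] v=[-0.3575]
Step 4: x=[4.0035] v=[-0.4609]
Step 5: x=[3.8657] v=[-0.5513]
Step 6: x=[3.7092] v=[-0.6262]
Step 7: x=[3.5383] v=[-0.6835]
Step 8: x=[3.3579] v=[-0.7216]
Step 9: x=[3.1731] v=[-0.7394]
Step 10: x=[2.9890] v=[-0.7364]
Step 11: x=[2.8108] v=[-0.7127]
Step 12: x=[2.6436] v=[-0.6689]
Step 13: x=[2.4920] v=[-0.6063]
Step 14: x=[2.3603] v=[-0.5267]
Step 15: x=[2.2523] v=[-0.4322]
Step 16: x=[2.1709] v=[-0.3256]
Step 17: x=[2.1185] v=[-0.2098]
Step 18: x=[2.0965] v=[-0.0881]
Step 19: x=[2.1055] v=[0.0361]
First v>=0 after going negative at step 19, time=4.7500

Answer: 4.7500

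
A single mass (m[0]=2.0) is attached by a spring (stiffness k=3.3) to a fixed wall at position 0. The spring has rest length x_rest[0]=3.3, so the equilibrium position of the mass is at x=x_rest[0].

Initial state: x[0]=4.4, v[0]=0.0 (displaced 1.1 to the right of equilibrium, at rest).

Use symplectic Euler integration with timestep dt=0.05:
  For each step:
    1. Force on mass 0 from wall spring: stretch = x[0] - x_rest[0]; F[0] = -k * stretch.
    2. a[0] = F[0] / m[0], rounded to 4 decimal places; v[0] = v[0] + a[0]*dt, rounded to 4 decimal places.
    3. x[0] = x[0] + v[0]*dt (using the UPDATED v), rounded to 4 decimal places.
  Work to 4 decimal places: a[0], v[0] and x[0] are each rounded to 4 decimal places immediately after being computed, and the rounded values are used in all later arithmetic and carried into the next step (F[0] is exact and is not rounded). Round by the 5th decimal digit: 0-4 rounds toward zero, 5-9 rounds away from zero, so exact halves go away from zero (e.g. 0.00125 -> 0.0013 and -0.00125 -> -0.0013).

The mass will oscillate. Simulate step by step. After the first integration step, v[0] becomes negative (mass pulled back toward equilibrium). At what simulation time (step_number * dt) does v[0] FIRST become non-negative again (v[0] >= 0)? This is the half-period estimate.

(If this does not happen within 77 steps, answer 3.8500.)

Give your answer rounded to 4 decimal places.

Answer: 2.4500

Derivation:
Step 0: x=[4.4000] v=[0.0000]
Step 1: x=[4.3955] v=[-0.0908]
Step 2: x=[4.3864] v=[-0.1812]
Step 3: x=[4.3729] v=[-0.2708]
Step 4: x=[4.3549] v=[-0.3593]
Step 5: x=[4.3326] v=[-0.4463]
Step 6: x=[4.3060] v=[-0.5315]
Step 7: x=[4.2753] v=[-0.6145]
Step 8: x=[4.2406] v=[-0.6950]
Step 9: x=[4.2020] v=[-0.7726]
Step 10: x=[4.1597] v=[-0.8470]
Step 11: x=[4.1138] v=[-0.9179]
Step 12: x=[4.0646] v=[-0.9850]
Step 13: x=[4.0122] v=[-1.0481]
Step 14: x=[3.9569] v=[-1.1069]
Step 15: x=[3.8988] v=[-1.1611]
Step 16: x=[3.8383] v=[-1.2105]
Step 17: x=[3.7756] v=[-1.2549]
Step 18: x=[3.7109] v=[-1.2941]
Step 19: x=[3.6445] v=[-1.3280]
Step 20: x=[3.5767] v=[-1.3564]
Step 21: x=[3.5077] v=[-1.3792]
Step 22: x=[3.4379] v=[-1.3963]
Step 23: x=[3.3675] v=[-1.4077]
Step 24: x=[3.2968] v=[-1.4133]
Step 25: x=[3.2262] v=[-1.4130]
Step 26: x=[3.1559] v=[-1.4069]
Step 27: x=[3.0862] v=[-1.3950]
Step 28: x=[3.0173] v=[-1.3774]
Step 29: x=[2.9496] v=[-1.3541]
Step 30: x=[2.8833] v=[-1.3252]
Step 31: x=[2.8188] v=[-1.2908]
Step 32: x=[2.7562] v=[-1.2511]
Step 33: x=[2.6959] v=[-1.2062]
Step 34: x=[2.6381] v=[-1.1564]
Step 35: x=[2.5830] v=[-1.1018]
Step 36: x=[2.5309] v=[-1.0426]
Step 37: x=[2.4819] v=[-0.9792]
Step 38: x=[2.4363] v=[-0.9117]
Step 39: x=[2.3943] v=[-0.8404]
Step 40: x=[2.3560] v=[-0.7657]
Step 41: x=[2.3216] v=[-0.6878]
Step 42: x=[2.2912] v=[-0.6071]
Step 43: x=[2.2650] v=[-0.5239]
Step 44: x=[2.2431] v=[-0.4385]
Step 45: x=[2.2255] v=[-0.3513]
Step 46: x=[2.2124] v=[-0.2627]
Step 47: x=[2.2038] v=[-0.1730]
Step 48: x=[2.1997] v=[-0.0826]
Step 49: x=[2.2001] v=[0.0082]
First v>=0 after going negative at step 49, time=2.4500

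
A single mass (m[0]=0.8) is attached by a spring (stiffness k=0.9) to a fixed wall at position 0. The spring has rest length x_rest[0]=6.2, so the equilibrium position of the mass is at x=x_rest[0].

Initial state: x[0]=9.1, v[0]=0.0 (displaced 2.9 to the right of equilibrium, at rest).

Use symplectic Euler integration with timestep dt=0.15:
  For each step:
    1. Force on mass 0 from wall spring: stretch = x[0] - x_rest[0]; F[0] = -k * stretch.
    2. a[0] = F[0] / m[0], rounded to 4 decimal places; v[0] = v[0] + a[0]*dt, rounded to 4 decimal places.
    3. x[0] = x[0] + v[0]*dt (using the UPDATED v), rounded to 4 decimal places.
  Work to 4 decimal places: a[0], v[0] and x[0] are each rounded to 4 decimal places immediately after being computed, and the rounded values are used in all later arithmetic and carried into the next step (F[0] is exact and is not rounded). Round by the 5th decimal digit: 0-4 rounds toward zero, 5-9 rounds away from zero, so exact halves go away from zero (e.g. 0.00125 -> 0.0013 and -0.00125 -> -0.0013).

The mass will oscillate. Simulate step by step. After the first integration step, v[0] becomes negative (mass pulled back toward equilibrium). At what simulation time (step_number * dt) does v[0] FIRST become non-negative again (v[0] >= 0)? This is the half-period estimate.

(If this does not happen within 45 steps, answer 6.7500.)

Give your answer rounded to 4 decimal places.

Step 0: x=[9.1000] v=[0.0000]
Step 1: x=[9.0266] v=[-0.4894]
Step 2: x=[8.8816] v=[-0.9664]
Step 3: x=[8.6688] v=[-1.4189]
Step 4: x=[8.3935] v=[-1.8355]
Step 5: x=[8.0626] v=[-2.2057]
Step 6: x=[7.6846] v=[-2.5200]
Step 7: x=[7.2690] v=[-2.7705]
Step 8: x=[6.8264] v=[-2.9509]
Step 9: x=[6.3679] v=[-3.0566]
Step 10: x=[5.9052] v=[-3.0849]
Step 11: x=[5.4499] v=[-3.0351]
Step 12: x=[5.0136] v=[-2.9085]
Step 13: x=[4.6074] v=[-2.7083]
Step 14: x=[4.2415] v=[-2.4395]
Step 15: x=[3.9252] v=[-2.1090]
Step 16: x=[3.6664] v=[-1.7251]
Step 17: x=[3.4718] v=[-1.2976]
Step 18: x=[3.3462] v=[-0.8372]
Step 19: x=[3.2929] v=[-0.3556]
Step 20: x=[3.3132] v=[0.1350]
First v>=0 after going negative at step 20, time=3.0000

Answer: 3.0000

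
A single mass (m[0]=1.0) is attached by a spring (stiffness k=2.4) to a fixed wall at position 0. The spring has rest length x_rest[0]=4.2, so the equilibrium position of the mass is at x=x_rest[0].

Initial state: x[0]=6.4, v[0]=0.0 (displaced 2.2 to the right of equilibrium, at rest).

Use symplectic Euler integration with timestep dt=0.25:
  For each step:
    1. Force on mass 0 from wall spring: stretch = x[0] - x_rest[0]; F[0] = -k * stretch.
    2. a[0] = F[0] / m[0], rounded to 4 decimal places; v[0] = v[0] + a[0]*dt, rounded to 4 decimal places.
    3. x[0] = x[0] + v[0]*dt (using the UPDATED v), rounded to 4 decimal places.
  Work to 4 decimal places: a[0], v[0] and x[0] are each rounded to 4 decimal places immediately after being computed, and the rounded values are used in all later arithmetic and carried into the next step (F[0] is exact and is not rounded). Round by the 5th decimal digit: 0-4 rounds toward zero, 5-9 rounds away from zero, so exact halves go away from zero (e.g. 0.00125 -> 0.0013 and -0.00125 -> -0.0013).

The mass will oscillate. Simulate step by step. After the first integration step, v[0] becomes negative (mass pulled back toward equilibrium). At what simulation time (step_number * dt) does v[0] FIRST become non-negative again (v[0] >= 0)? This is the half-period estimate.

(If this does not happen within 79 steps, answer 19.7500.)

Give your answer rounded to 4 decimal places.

Answer: 2.2500

Derivation:
Step 0: x=[6.4000] v=[0.0000]
Step 1: x=[6.0700] v=[-1.3200]
Step 2: x=[5.4595] v=[-2.4420]
Step 3: x=[4.6601] v=[-3.1977]
Step 4: x=[3.7917] v=[-3.4738]
Step 5: x=[2.9845] v=[-3.2288]
Step 6: x=[2.3596] v=[-2.4995]
Step 7: x=[2.0108] v=[-1.3953]
Step 8: x=[1.9904] v=[-0.0818]
Step 9: x=[2.3014] v=[1.2440]
First v>=0 after going negative at step 9, time=2.2500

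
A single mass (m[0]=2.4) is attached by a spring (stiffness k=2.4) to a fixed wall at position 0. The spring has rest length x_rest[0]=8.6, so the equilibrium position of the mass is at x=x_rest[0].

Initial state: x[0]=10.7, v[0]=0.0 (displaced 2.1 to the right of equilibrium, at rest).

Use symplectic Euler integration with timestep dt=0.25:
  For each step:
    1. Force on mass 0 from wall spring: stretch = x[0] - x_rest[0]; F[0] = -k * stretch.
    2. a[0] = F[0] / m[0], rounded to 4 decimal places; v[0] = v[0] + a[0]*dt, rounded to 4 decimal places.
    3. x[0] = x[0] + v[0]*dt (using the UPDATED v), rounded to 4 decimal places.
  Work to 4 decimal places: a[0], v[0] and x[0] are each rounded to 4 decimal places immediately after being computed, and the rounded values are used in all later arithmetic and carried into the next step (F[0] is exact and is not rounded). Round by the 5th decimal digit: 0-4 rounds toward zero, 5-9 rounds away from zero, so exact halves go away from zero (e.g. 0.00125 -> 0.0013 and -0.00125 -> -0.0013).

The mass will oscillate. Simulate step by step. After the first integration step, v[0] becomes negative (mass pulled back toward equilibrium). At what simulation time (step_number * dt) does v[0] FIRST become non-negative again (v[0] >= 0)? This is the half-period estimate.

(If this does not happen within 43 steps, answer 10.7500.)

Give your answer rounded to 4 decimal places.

Step 0: x=[10.7000] v=[0.0000]
Step 1: x=[10.5688] v=[-0.5250]
Step 2: x=[10.3145] v=[-1.0172]
Step 3: x=[9.9531] v=[-1.4458]
Step 4: x=[9.5071] v=[-1.7841]
Step 5: x=[9.0044] v=[-2.0109]
Step 6: x=[8.4764] v=[-2.1120]
Step 7: x=[7.9561] v=[-2.0811]
Step 8: x=[7.4761] v=[-1.9201]
Step 9: x=[7.0663] v=[-1.6391]
Step 10: x=[6.7524] v=[-1.2557]
Step 11: x=[6.5540] v=[-0.7938]
Step 12: x=[6.4834] v=[-0.2823]
Step 13: x=[6.5451] v=[0.2469]
First v>=0 after going negative at step 13, time=3.2500

Answer: 3.2500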